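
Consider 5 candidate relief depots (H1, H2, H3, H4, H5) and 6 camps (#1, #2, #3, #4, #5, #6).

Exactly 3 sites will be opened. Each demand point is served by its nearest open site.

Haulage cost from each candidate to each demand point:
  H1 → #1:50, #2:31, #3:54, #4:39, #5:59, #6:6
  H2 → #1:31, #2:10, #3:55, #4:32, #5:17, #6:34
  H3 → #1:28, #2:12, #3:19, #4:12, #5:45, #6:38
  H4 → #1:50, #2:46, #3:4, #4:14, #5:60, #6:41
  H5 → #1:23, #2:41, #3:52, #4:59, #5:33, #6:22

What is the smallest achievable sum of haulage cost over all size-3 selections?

Open {H1, H2, H4}.
  #1→H2 31, #2→H2 10, #3→H4 4, #4→H4 14, #5→H2 17, #6→H1 6  ⇒ total 82.
Compare {H2, H4, H5}: total 90.
Compare {H1, H2, H3}: total 92.
No size-3 selection does better; minimum is 82.

82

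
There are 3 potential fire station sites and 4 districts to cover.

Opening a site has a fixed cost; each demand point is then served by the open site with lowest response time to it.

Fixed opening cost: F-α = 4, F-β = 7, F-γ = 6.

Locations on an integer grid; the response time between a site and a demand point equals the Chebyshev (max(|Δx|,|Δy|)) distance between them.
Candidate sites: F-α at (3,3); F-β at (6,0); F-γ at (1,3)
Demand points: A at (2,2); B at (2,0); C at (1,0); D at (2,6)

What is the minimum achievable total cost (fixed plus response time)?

14

Open {F-α}: assign each demand point to its cheapest open site.
  A→F-α 1, B→F-α 3, C→F-α 3, D→F-α 3
  response time 10, fixed 4 → total 14.
Compare {F-γ}: response time 10 + fixed 6 = 16.
Compare {F-α, F-γ}: response time 10 + fixed 10 = 20.
Compare {F-α, F-β}: response time 10 + fixed 11 = 21.
All other subsets cost ≥ 16. Minimum total cost: 14.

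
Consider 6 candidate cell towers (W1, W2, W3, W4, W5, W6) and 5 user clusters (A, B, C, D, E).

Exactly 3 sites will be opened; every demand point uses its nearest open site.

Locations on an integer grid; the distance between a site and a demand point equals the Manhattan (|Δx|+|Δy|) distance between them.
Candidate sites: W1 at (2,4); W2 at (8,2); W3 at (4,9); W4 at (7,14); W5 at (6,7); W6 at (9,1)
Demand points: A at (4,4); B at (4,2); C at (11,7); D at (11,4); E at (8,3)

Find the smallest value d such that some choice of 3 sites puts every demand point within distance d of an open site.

5

Open {W1, W2, W5}.
  Farthest demand point is C at distance 5 (to W5); all others are ≤ 5.
With {W1, W5, W6} the worst case is 5.
With {W2, W3, W5} the worst case is 5.
No size-3 selection achieves below 5.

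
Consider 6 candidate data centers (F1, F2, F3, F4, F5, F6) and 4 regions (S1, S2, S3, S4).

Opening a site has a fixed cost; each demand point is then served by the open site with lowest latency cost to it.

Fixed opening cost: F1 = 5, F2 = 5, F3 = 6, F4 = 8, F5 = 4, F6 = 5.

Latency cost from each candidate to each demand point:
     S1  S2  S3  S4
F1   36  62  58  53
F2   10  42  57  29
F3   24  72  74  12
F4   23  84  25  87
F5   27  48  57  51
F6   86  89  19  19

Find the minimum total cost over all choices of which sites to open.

99

Open {F2, F3, F6}: assign each demand point to its cheapest open site.
  S1→F2 10, S2→F2 42, S3→F6 19, S4→F3 12
  latency cost 83, fixed 16 → total 99.
Compare {F2, F6}: latency cost 90 + fixed 10 = 100.
Compare {F2, F3, F5, F6}: latency cost 83 + fixed 20 = 103.
Compare {F2, F5, F6}: latency cost 90 + fixed 14 = 104.
All other subsets cost ≥ 100. Minimum total cost: 99.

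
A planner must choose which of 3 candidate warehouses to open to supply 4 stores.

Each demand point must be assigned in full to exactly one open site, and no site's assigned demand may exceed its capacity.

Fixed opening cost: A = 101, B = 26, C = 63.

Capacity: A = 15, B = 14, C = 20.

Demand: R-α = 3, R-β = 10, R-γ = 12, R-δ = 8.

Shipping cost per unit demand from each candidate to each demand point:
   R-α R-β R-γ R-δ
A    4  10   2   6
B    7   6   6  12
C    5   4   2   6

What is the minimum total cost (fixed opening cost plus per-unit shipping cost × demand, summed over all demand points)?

242

Open {B, C}; cheapest assignment that respects the capacities:
  B (cap 14, load 13): R-α, R-β — cost 3×7 + 10×6 = 81
  C (cap 20, load 20): R-γ, R-δ — cost 12×2 + 8×6 = 72
  Shipping 153, fixed 89 → total 242.
  Any other capacity-feasible assignment to {B, C} ships for at least 153.
Compare {A, C}: its best feasible assignment gives total 288.
Compare {A, B, C}: its best feasible assignment gives total 314.
Every other set of open sites that can feasibly serve all demand totals ≥ 288 even under its best assignment. Minimum: 242.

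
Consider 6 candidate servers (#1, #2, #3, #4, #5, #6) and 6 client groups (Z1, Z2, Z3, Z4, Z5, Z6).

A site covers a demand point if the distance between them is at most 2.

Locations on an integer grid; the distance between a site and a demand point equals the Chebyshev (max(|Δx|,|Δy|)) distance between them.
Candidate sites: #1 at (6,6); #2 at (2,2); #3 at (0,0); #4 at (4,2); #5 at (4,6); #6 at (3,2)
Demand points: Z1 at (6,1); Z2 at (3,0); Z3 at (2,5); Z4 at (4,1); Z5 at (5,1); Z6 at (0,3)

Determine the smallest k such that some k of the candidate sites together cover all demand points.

Coverage sets (demand points within 2 of each site):
  #1: {}
  #2: {Z2, Z4, Z6}
  #3: {}
  #4: {Z1, Z2, Z4, Z5}
  #5: {Z3}
  #6: {Z2, Z4, Z5}
No 2 sites suffice: every size-2 union leaves at least one demand point uncovered.
But {#2, #4, #5} covers everything, so the minimum is 3.

3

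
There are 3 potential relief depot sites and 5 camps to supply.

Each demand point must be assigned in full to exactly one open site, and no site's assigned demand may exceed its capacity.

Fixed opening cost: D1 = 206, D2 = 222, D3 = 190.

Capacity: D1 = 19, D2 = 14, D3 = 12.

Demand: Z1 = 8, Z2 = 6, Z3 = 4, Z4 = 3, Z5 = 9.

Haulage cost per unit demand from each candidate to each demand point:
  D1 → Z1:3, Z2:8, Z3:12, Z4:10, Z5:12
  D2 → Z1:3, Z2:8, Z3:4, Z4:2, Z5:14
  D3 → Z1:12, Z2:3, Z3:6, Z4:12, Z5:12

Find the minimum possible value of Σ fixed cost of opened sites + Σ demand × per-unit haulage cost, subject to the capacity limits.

Open {D1, D2}; cheapest assignment that respects the capacities:
  D1 (cap 19, load 17): Z1, Z5 — cost 8×3 + 9×12 = 132
  D2 (cap 14, load 13): Z2, Z3, Z4 — cost 6×8 + 4×4 + 3×2 = 70
  Shipping 202, fixed 428 → total 630.
  Any other capacity-feasible assignment to {D1, D2} ships for at least 202.
Compare {D1, D3}: its best feasible assignment gives total 660.
Compare {D1, D2, D3}: its best feasible assignment gives total 790.
Every other set of open sites that can feasibly serve all demand totals ≥ 660 even under its best assignment. Minimum: 630.

630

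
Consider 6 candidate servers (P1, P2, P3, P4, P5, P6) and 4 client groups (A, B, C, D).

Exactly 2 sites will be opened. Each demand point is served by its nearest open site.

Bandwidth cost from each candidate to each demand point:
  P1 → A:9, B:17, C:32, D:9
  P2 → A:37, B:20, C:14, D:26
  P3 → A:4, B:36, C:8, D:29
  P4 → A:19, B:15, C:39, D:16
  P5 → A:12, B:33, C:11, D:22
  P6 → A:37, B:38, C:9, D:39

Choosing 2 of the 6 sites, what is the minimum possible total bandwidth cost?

38

Open {P1, P3}.
  A→P3 4, B→P1 17, C→P3 8, D→P1 9  ⇒ total 38.
Compare {P3, P4}: total 43.
Compare {P1, P6}: total 44.
No size-2 selection does better; minimum is 38.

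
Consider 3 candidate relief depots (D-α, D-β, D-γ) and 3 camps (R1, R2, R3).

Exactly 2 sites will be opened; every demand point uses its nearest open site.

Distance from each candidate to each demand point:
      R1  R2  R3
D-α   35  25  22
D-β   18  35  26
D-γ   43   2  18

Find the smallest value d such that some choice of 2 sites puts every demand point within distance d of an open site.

18

Open {D-β, D-γ}.
  Farthest demand point is R1 at distance 18 (to D-β); all others are ≤ 18.
With {D-α, D-β} the worst case is 25.
With {D-α, D-γ} the worst case is 35.
No size-2 selection achieves below 18.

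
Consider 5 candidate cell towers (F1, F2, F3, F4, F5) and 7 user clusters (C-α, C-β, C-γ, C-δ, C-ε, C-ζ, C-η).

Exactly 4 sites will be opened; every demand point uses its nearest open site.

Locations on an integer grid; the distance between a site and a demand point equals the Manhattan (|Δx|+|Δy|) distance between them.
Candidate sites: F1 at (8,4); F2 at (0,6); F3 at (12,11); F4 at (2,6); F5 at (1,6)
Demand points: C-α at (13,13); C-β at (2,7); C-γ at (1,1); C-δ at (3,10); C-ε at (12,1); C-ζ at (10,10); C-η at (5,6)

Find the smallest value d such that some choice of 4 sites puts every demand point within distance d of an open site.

Open {F1, F2, F3, F4}.
  Farthest demand point is C-ε at distance 7 (to F1); all others are ≤ 7.
With {F1, F2, F3, F5} the worst case is 7.
With {F1, F3, F4, F5} the worst case is 7.
No size-4 selection achieves below 7.

7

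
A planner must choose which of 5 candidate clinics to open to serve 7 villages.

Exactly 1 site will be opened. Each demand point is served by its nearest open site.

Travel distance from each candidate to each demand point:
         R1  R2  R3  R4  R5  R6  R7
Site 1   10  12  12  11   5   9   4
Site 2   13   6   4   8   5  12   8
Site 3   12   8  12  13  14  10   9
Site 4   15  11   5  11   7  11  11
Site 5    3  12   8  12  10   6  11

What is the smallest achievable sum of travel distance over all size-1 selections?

Open {Site 2}.
  R1→Site 2 13, R2→Site 2 6, R3→Site 2 4, R4→Site 2 8, R5→Site 2 5, R6→Site 2 12, R7→Site 2 8  ⇒ total 56.
Compare {Site 5}: total 62.
Compare {Site 1}: total 63.
No size-1 selection does better; minimum is 56.

56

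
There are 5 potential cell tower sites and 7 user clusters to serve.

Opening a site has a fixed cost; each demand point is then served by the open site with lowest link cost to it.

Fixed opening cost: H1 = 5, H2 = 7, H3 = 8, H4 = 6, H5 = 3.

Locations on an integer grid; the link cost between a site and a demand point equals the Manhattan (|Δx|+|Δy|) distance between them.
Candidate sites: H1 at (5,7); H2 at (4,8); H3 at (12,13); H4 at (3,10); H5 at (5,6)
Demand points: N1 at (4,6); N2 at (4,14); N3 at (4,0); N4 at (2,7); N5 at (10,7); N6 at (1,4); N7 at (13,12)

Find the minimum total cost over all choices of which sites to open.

Open {H3, H5}: assign each demand point to its cheapest open site.
  N1→H5 1, N2→H3 9, N3→H5 7, N4→H5 4, N5→H5 6, N6→H5 6, N7→H3 2
  link cost 35, fixed 11 → total 46.
Compare {H1, H3}: link cost 35 + fixed 13 = 48.
Compare {H1, H3, H5}: link cost 32 + fixed 16 = 48.
Compare {H3, H4, H5}: link cost 31 + fixed 17 = 48.
All other subsets cost ≥ 48. Minimum total cost: 46.

46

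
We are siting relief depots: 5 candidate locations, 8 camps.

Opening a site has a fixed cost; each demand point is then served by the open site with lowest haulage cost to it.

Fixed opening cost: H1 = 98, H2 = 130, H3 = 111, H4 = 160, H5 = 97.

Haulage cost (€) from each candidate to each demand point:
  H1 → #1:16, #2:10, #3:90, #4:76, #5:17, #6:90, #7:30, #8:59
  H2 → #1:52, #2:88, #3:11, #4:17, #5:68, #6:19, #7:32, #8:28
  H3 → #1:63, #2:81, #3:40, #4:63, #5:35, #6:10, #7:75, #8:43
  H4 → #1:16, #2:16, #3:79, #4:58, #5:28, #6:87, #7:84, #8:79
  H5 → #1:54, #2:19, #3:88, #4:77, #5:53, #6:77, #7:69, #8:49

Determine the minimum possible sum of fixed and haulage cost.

Open {H1, H2}: assign each demand point to its cheapest open site.
  #1→H1 16, #2→H1 10, #3→H2 11, #4→H2 17, #5→H1 17, #6→H2 19, #7→H1 30, #8→H2 28
  haulage cost 148, fixed 228 → total 376.
Compare {H1, H3}: haulage cost 229 + fixed 209 = 438.
Compare {H2}: haulage cost 315 + fixed 130 = 445.
Compare {H2, H4}: haulage cost 167 + fixed 290 = 457.
All other subsets cost ≥ 438. Minimum total cost: 376.

376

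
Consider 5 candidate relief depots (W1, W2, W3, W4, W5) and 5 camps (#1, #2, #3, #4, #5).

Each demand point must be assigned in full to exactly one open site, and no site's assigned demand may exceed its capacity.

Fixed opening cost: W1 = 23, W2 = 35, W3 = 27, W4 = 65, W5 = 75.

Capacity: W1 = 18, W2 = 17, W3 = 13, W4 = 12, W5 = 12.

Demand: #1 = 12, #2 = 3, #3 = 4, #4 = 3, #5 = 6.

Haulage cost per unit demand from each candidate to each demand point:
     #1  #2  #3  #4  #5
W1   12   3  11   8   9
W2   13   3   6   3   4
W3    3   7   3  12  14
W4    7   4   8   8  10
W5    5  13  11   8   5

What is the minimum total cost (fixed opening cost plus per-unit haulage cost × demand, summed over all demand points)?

164

Open {W2, W3}; cheapest assignment that respects the capacities:
  W2 (cap 17, load 16): #2, #3, #4, #5 — cost 3×3 + 4×6 + 3×3 + 6×4 = 66
  W3 (cap 13, load 12): #1 — cost 12×3 = 36
  Shipping 102, fixed 62 → total 164.
  Any other capacity-feasible assignment to {W2, W3} ships for at least 102.
Compare {W1, W2, W3}: its best feasible assignment gives total 187.
Compare {W1, W3}: its best feasible assignment gives total 217.
Every other set of open sites that can feasibly serve all demand totals ≥ 187 even under its best assignment. Minimum: 164.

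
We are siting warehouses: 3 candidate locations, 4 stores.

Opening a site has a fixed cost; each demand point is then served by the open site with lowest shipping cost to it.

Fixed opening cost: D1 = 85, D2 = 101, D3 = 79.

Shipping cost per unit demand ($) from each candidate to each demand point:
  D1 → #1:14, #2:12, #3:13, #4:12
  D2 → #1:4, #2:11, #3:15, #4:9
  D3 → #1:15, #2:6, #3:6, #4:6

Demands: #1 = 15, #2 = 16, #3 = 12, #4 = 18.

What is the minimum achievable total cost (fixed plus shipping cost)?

Open {D2, D3}: assign each demand point to its cheapest open site.
  #1→D2 15×4=60, #2→D3 16×6=96, #3→D3 12×6=72, #4→D3 18×6=108
  shipping cost 336, fixed 180 → total 516.
Compare {D3}: shipping cost 501 + fixed 79 = 580.
Compare {D1, D2, D3}: shipping cost 336 + fixed 265 = 601.
Compare {D1, D3}: shipping cost 486 + fixed 164 = 650.
All other subsets cost ≥ 580. Minimum total cost: 516.

516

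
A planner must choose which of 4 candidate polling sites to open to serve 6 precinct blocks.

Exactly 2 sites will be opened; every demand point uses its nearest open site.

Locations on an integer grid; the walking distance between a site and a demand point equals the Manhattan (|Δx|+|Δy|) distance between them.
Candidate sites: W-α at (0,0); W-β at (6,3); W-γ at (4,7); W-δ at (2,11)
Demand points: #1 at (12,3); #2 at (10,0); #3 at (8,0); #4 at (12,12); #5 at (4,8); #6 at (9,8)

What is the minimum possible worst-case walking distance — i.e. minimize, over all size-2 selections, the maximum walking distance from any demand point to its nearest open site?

Open {W-β, W-δ}.
  Farthest demand point is #4 at walking distance 11 (to W-δ); all others are ≤ 11.
With {W-α, W-γ} the worst case is 13.
With {W-β, W-γ} the worst case is 13.
No size-2 selection achieves below 11.

11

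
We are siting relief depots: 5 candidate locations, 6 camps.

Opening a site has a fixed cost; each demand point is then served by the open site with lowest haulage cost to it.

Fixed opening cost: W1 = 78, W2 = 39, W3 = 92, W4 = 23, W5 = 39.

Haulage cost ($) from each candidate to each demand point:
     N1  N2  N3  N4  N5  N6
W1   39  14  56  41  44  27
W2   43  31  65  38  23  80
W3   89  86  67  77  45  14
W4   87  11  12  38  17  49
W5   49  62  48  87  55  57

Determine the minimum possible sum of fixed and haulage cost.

Open {W2, W4}: assign each demand point to its cheapest open site.
  N1→W2 43, N2→W4 11, N3→W4 12, N4→W2 38, N5→W4 17, N6→W4 49
  haulage cost 170, fixed 62 → total 232.
Compare {W4}: haulage cost 214 + fixed 23 = 237.
Compare {W4, W5}: haulage cost 176 + fixed 62 = 238.
Compare {W1, W4}: haulage cost 144 + fixed 101 = 245.
All other subsets cost ≥ 237. Minimum total cost: 232.

232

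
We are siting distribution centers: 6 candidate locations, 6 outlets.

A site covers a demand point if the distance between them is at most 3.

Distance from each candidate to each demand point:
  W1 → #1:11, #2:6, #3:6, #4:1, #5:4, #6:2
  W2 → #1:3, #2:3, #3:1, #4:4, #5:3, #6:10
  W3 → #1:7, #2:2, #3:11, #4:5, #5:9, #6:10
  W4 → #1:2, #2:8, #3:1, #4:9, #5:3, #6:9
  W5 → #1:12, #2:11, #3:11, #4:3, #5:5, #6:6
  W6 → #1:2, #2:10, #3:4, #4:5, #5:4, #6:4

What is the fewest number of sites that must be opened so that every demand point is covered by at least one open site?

Coverage sets (demand points within 3 of each site):
  W1: {#4, #6}
  W2: {#1, #2, #3, #5}
  W3: {#2}
  W4: {#1, #3, #5}
  W5: {#4}
  W6: {#1}
No single site covers all 6 demand points.
But {W1, W2} covers everything, so the minimum is 2.

2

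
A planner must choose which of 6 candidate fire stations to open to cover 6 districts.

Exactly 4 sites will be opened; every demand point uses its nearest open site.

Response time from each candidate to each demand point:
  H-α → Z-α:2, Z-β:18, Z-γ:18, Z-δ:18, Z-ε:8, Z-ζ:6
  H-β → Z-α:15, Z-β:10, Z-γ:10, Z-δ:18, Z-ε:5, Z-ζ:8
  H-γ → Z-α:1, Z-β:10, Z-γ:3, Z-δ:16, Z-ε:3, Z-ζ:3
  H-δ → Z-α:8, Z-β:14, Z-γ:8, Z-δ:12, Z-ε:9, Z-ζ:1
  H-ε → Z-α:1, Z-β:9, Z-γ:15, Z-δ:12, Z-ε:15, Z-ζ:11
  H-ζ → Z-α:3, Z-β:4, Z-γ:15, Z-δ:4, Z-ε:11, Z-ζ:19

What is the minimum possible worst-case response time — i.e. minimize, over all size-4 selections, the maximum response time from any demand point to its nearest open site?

Open {H-α, H-β, H-γ, H-ζ}.
  Farthest demand point is Z-β at response time 4 (to H-ζ); all others are ≤ 4.
With {H-α, H-γ, H-δ, H-ζ} the worst case is 4.
With {H-α, H-γ, H-ε, H-ζ} the worst case is 4.
No size-4 selection achieves below 4.

4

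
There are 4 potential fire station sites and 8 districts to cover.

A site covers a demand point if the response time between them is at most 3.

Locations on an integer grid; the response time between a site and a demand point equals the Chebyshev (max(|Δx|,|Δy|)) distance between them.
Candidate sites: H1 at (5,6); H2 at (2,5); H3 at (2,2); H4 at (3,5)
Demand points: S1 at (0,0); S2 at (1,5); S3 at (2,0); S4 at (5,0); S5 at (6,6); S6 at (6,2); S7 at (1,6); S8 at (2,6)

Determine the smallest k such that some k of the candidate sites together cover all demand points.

2

Coverage sets (demand points within 3 of each site):
  H1: {S5, S8}
  H2: {S2, S7, S8}
  H3: {S1, S2, S3, S4}
  H4: {S2, S5, S6, S7, S8}
No single site covers all 8 demand points.
But {H3, H4} covers everything, so the minimum is 2.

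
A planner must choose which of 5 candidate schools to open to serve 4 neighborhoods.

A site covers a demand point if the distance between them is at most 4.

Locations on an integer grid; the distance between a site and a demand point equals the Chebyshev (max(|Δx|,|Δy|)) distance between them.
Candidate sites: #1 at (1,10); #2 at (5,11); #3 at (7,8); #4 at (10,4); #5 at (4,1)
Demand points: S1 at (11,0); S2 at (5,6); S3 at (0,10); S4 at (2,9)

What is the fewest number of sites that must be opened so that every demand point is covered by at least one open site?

Coverage sets (demand points within 4 of each site):
  #1: {S2, S3, S4}
  #2: {S4}
  #3: {S2}
  #4: {S1}
  #5: {}
No single site covers all 4 demand points.
But {#1, #4} covers everything, so the minimum is 2.

2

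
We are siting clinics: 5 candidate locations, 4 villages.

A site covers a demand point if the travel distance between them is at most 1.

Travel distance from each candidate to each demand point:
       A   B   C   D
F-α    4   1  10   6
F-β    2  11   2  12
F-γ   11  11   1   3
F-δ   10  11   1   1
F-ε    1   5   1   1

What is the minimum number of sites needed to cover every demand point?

Coverage sets (demand points within 1 of each site):
  F-α: {B}
  F-β: {}
  F-γ: {C}
  F-δ: {C, D}
  F-ε: {A, C, D}
No single site covers all 4 demand points.
But {F-α, F-ε} covers everything, so the minimum is 2.

2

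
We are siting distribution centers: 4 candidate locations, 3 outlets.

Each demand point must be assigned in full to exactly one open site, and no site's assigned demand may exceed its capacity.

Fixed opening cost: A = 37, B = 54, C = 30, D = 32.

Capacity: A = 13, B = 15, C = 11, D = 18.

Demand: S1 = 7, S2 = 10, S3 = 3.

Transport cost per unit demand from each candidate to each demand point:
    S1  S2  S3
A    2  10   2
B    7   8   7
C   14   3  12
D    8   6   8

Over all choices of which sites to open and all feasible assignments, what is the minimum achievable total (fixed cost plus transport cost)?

117

Open {A, C}; cheapest assignment that respects the capacities:
  A (cap 13, load 10): S1, S3 — cost 7×2 + 3×2 = 20
  C (cap 11, load 10): S2 — cost 10×3 = 30
  Shipping 50, fixed 67 → total 117.
  Any other capacity-feasible assignment to {A, C} ships for at least 50.
Compare {A, D}: its best feasible assignment gives total 149.
Compare {A, C, D}: its best feasible assignment gives total 149.
Every other set of open sites that can feasibly serve all demand totals ≥ 149 even under its best assignment. Minimum: 117.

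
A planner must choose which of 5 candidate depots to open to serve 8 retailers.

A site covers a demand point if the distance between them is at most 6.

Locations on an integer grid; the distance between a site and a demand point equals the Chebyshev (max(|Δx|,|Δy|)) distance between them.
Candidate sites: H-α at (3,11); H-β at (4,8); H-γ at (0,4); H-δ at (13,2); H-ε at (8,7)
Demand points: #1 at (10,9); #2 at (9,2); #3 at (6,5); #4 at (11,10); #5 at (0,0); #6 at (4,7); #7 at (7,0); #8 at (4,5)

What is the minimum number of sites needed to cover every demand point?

3

Coverage sets (demand points within 6 of each site):
  H-α: {#3, #6, #8}
  H-β: {#1, #2, #3, #6, #8}
  H-γ: {#3, #5, #6, #8}
  H-δ: {#2, #7}
  H-ε: {#1, #2, #3, #4, #6, #8}
No 2 sites suffice: every size-2 union leaves at least one demand point uncovered.
But {H-γ, H-δ, H-ε} covers everything, so the minimum is 3.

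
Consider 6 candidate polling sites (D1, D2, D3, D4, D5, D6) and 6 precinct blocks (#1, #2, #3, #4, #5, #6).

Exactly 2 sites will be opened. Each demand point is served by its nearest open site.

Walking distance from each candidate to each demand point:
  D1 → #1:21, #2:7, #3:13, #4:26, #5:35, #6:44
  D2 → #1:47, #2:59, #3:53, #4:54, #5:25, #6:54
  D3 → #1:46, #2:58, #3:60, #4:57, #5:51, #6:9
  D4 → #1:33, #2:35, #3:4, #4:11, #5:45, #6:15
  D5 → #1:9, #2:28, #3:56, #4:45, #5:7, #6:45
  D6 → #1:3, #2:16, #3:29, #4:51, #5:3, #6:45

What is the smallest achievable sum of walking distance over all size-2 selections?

52

Open {D4, D6}.
  #1→D6 3, #2→D6 16, #3→D4 4, #4→D4 11, #5→D6 3, #6→D4 15  ⇒ total 52.
Compare {D4, D5}: total 74.
Compare {D1, D4}: total 93.
No size-2 selection does better; minimum is 52.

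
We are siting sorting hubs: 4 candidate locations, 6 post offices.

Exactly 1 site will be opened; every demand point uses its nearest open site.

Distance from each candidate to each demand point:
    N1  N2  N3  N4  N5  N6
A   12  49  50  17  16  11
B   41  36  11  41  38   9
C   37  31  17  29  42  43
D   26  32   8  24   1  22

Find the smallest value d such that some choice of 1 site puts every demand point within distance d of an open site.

32

Open {D}.
  Farthest demand point is N2 at distance 32 (to D); all others are ≤ 32.
With {B} the worst case is 41.
With {C} the worst case is 43.
No size-1 selection achieves below 32.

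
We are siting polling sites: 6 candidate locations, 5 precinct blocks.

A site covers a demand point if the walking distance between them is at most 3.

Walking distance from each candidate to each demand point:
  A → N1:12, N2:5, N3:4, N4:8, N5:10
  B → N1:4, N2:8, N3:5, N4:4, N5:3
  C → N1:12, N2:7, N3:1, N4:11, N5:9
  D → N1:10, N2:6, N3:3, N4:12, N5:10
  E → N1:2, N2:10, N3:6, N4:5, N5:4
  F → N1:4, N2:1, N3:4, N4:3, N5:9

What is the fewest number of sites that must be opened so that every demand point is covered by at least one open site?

Coverage sets (demand points within 3 of each site):
  A: {}
  B: {N5}
  C: {N3}
  D: {N3}
  E: {N1}
  F: {N2, N4}
No 3 sites suffice: every size-3 union leaves at least one demand point uncovered.
But {B, C, E, F} covers everything, so the minimum is 4.

4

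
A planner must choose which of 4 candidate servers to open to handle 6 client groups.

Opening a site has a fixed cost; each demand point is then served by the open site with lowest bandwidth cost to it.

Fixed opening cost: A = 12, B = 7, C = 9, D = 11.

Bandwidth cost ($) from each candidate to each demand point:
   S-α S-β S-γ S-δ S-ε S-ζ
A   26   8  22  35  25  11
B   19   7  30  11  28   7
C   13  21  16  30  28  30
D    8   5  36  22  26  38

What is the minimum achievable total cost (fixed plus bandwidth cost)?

98

Open {B, C}: assign each demand point to its cheapest open site.
  S-α→C 13, S-β→B 7, S-γ→C 16, S-δ→B 11, S-ε→B 28, S-ζ→B 7
  bandwidth cost 82, fixed 16 → total 98.
Compare {B, C, D}: bandwidth cost 73 + fixed 27 = 100.
Compare {B, D}: bandwidth cost 87 + fixed 18 = 105.
Compare {A, B, C}: bandwidth cost 79 + fixed 28 = 107.
All other subsets cost ≥ 100. Minimum total cost: 98.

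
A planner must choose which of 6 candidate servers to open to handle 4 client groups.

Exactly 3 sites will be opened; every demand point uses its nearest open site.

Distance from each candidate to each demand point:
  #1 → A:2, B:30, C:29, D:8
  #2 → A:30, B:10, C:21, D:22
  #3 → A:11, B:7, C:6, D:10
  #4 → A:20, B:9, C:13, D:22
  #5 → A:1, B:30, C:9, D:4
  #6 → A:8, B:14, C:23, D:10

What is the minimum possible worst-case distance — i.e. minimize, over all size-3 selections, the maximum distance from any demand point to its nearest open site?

7

Open {#1, #3, #5}.
  Farthest demand point is B at distance 7 (to #3); all others are ≤ 7.
With {#2, #3, #5} the worst case is 7.
With {#3, #4, #5} the worst case is 7.
No size-3 selection achieves below 7.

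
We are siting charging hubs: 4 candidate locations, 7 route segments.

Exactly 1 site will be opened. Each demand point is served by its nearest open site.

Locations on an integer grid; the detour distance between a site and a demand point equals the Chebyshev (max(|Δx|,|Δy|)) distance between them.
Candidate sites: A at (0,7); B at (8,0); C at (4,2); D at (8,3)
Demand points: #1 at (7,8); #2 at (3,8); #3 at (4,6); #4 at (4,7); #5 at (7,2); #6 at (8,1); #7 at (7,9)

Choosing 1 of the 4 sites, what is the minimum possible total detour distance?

27

Open {D}.
  #1→D 5, #2→D 5, #3→D 4, #4→D 4, #5→D 1, #6→D 2, #7→D 6  ⇒ total 27.
Compare {C}: total 35.
Compare {A}: total 40.
No size-1 selection does better; minimum is 27.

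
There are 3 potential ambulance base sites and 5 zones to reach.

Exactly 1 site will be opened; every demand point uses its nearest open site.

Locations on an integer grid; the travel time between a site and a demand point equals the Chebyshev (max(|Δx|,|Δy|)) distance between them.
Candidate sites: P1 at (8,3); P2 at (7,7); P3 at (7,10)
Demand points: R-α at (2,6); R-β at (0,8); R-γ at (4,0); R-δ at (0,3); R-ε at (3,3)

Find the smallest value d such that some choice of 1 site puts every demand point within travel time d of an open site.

7

Open {P2}.
  Farthest demand point is R-β at travel time 7 (to P2); all others are ≤ 7.
With {P1} the worst case is 8.
With {P3} the worst case is 10.
No size-1 selection achieves below 7.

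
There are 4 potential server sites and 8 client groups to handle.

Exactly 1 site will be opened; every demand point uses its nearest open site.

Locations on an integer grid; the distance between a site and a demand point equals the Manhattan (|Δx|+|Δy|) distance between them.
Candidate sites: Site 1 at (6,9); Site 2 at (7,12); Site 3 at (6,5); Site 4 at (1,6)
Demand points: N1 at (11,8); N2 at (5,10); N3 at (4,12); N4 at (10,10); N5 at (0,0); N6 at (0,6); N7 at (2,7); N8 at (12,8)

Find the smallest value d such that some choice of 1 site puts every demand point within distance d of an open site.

Open {Site 3}.
  Farthest demand point is N5 at distance 11 (to Site 3); all others are ≤ 11.
With {Site 4} the worst case is 13.
With {Site 1} the worst case is 15.
No size-1 selection achieves below 11.

11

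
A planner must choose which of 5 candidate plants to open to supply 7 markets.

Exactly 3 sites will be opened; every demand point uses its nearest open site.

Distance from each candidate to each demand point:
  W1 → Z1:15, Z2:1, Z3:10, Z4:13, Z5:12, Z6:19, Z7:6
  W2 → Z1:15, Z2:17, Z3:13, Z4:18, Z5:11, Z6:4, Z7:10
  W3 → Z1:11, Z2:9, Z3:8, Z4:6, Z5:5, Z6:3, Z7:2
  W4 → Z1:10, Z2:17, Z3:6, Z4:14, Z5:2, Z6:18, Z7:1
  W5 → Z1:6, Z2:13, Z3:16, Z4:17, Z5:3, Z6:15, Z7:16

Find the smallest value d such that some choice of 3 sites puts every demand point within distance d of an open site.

8

Open {W1, W3, W5}.
  Farthest demand point is Z3 at distance 8 (to W3); all others are ≤ 8.
With {W2, W3, W5} the worst case is 9.
With {W3, W4, W5} the worst case is 9.
No size-3 selection achieves below 8.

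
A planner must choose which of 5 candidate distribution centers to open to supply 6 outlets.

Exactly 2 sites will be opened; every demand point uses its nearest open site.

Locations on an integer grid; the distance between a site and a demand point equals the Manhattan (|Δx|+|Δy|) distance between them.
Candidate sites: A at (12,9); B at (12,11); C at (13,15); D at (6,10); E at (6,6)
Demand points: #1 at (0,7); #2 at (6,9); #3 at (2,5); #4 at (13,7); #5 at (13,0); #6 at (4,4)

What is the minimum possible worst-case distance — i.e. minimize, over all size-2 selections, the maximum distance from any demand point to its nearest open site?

Open {A, D}.
  Farthest demand point is #5 at distance 10 (to A); all others are ≤ 10.
With {A, E} the worst case is 10.
With {B, D} the worst case is 12.
No size-2 selection achieves below 10.

10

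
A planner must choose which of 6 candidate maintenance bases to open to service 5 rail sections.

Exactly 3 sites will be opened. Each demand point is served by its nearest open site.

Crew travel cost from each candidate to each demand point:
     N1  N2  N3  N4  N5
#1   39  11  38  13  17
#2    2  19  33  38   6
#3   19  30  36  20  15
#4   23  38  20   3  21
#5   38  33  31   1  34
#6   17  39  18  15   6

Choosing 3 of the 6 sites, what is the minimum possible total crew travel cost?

42

Open {#1, #2, #4}.
  N1→#2 2, N2→#1 11, N3→#4 20, N4→#4 3, N5→#2 6  ⇒ total 42.
Compare {#2, #5, #6}: total 46.
Compare {#2, #4, #5}: total 48.
No size-3 selection does better; minimum is 42.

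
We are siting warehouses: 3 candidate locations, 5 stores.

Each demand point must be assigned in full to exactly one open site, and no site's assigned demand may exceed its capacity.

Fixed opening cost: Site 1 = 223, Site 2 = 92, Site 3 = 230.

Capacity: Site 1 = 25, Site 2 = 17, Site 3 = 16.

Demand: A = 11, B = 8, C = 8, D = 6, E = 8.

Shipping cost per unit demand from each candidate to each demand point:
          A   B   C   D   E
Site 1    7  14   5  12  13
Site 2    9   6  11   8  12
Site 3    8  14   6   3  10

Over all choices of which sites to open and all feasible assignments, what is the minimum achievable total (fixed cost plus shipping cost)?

648

Open {Site 1, Site 2}; cheapest assignment that respects the capacities:
  Site 1 (cap 25, load 25): A, C, D — cost 11×7 + 8×5 + 6×12 = 189
  Site 2 (cap 17, load 16): B, E — cost 8×6 + 8×12 = 144
  Shipping 333, fixed 315 → total 648.
  Any other capacity-feasible assignment to {Site 1, Site 2} ships for at least 333.
Compare {Site 1, Site 2, Site 3}: its best feasible assignment gives total 808.
Compare {Site 1, Site 3}: its best feasible assignment gives total 834.
Every other set of open sites that can feasibly serve all demand totals ≥ 808 even under its best assignment. Minimum: 648.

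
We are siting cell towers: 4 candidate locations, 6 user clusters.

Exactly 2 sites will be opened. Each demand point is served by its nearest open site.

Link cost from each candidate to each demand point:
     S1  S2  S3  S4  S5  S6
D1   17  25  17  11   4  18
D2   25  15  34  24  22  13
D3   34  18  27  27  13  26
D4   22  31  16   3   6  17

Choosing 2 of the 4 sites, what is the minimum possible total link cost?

Open {D2, D4}.
  S1→D4 22, S2→D2 15, S3→D4 16, S4→D4 3, S5→D4 6, S6→D2 13  ⇒ total 75.
Compare {D1, D2}: total 77.
Compare {D1, D4}: total 82.
No size-2 selection does better; minimum is 75.

75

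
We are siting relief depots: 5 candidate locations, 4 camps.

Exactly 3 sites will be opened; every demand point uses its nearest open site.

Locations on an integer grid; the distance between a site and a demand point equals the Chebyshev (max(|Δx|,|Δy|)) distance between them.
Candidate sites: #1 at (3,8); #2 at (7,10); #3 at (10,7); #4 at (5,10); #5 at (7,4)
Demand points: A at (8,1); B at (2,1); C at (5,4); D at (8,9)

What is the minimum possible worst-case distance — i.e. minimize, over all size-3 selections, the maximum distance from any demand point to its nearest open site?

5

Open {#1, #2, #5}.
  Farthest demand point is B at distance 5 (to #5); all others are ≤ 5.
With {#1, #3, #5} the worst case is 5.
With {#1, #4, #5} the worst case is 5.
No size-3 selection achieves below 5.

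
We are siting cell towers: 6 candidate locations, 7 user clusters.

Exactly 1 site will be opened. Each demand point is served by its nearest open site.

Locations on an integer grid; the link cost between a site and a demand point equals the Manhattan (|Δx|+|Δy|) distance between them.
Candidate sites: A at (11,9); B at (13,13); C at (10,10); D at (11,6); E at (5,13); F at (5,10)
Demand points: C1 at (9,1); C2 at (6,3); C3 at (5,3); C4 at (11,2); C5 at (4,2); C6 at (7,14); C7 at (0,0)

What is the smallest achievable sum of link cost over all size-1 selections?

68

Open {D}.
  C1→D 7, C2→D 8, C3→D 9, C4→D 4, C5→D 11, C6→D 12, C7→D 17  ⇒ total 68.
Compare {F}: total 72.
Compare {A}: total 83.
No size-1 selection does better; minimum is 68.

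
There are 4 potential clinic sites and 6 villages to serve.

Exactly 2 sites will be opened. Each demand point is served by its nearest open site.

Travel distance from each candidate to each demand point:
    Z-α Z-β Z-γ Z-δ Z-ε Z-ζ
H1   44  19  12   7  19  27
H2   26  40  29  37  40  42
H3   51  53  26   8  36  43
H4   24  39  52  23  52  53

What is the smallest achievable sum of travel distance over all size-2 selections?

108

Open {H1, H4}.
  Z-α→H4 24, Z-β→H1 19, Z-γ→H1 12, Z-δ→H1 7, Z-ε→H1 19, Z-ζ→H1 27  ⇒ total 108.
Compare {H1, H2}: total 110.
Compare {H1, H3}: total 128.
No size-2 selection does better; minimum is 108.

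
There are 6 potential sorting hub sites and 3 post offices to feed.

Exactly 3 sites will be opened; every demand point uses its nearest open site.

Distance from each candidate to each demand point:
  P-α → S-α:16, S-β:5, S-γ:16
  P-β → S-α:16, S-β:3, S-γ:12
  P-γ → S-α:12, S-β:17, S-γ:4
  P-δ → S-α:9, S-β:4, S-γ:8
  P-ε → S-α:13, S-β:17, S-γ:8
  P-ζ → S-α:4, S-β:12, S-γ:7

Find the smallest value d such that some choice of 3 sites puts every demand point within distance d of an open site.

4

Open {P-β, P-γ, P-ζ}.
  Farthest demand point is S-α at distance 4 (to P-ζ); all others are ≤ 4.
With {P-γ, P-δ, P-ζ} the worst case is 4.
With {P-α, P-γ, P-ζ} the worst case is 5.
No size-3 selection achieves below 4.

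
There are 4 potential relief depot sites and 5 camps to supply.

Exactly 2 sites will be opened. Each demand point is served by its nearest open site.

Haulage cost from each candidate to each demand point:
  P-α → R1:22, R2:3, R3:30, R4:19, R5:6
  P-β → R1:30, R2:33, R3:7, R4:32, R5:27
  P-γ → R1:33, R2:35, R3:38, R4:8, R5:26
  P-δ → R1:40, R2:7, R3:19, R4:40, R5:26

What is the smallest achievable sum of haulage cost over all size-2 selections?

57

Open {P-α, P-β}.
  R1→P-α 22, R2→P-α 3, R3→P-β 7, R4→P-α 19, R5→P-α 6  ⇒ total 57.
Compare {P-α, P-γ}: total 69.
Compare {P-α, P-δ}: total 69.
No size-2 selection does better; minimum is 57.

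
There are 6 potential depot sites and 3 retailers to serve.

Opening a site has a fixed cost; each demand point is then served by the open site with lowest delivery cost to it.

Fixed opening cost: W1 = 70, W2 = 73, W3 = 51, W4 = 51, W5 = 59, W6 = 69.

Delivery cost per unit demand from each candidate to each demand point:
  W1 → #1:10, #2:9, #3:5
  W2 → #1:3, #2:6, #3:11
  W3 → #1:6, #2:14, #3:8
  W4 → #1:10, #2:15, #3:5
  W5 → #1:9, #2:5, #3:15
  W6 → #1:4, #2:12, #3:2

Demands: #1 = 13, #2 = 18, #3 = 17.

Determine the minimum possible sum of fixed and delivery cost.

304

Open {W5, W6}: assign each demand point to its cheapest open site.
  #1→W6 13×4=52, #2→W5 18×5=90, #3→W6 17×2=34
  delivery cost 176, fixed 128 → total 304.
Compare {W2, W6}: delivery cost 181 + fixed 142 = 323.
Compare {W3, W5, W6}: delivery cost 176 + fixed 179 = 355.
Compare {W4, W5, W6}: delivery cost 176 + fixed 179 = 355.
All other subsets cost ≥ 323. Minimum total cost: 304.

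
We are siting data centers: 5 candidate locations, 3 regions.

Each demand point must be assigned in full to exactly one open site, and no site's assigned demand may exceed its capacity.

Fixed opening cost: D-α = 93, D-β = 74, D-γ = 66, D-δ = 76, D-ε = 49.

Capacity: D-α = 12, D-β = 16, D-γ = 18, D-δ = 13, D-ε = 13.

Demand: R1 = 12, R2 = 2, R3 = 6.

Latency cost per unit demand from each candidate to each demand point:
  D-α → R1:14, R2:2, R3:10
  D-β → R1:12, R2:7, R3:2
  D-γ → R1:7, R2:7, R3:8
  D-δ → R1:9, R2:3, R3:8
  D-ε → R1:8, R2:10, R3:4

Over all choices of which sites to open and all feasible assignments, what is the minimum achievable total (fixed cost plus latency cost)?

237

Open {D-γ, D-ε}; cheapest assignment that respects the capacities:
  D-γ (cap 18, load 14): R1, R2 — cost 12×7 + 2×7 = 98
  D-ε (cap 13, load 6): R3 — cost 6×4 = 24
  Shipping 122, fixed 115 → total 237.
  Any other capacity-feasible assignment to {D-γ, D-ε} ships for at least 122.
Compare {D-β, D-ε}: its best feasible assignment gives total 245.
Compare {D-β, D-γ}: its best feasible assignment gives total 250.
Every other set of open sites that can feasibly serve all demand totals ≥ 245 even under its best assignment. Minimum: 237.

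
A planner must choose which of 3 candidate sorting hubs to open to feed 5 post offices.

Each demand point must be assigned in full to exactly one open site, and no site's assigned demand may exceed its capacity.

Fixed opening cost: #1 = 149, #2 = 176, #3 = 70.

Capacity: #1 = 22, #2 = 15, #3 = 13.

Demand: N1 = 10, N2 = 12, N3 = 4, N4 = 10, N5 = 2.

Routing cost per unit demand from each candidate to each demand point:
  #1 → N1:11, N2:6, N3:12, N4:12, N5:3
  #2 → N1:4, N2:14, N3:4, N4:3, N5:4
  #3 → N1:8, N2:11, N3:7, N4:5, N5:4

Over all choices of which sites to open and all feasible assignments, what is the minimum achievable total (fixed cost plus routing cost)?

579

Open {#1, #2, #3}; cheapest assignment that respects the capacities:
  #1 (cap 22, load 14): N2, N5 — cost 12×6 + 2×3 = 78
  #2 (cap 15, load 14): N1, N3 — cost 10×4 + 4×4 = 56
  #3 (cap 13, load 10): N4 — cost 10×5 = 50
  Shipping 184, fixed 395 → total 579.
  Any other capacity-feasible assignment to {#1, #2, #3} ships for at least 184.
Total demand is 38 and no other set of sites has combined capacity ≥ 38, so {#1, #2, #3} is the only feasible choice of open sites. Minimum: 579.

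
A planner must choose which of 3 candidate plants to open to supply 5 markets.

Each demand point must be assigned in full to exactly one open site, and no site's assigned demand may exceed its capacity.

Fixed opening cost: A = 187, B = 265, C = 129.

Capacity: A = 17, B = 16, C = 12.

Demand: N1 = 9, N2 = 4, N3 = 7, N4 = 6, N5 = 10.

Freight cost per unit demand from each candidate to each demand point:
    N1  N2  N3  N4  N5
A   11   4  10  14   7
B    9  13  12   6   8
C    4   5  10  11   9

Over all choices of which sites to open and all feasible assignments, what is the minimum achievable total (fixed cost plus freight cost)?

Open {A, B, C}; cheapest assignment that respects the capacities:
  A (cap 17, load 11): N2, N3 — cost 4×4 + 7×10 = 86
  B (cap 16, load 16): N4, N5 — cost 6×6 + 10×8 = 116
  C (cap 12, load 9): N1 — cost 9×4 = 36
  Shipping 238, fixed 581 → total 819.
  Any other capacity-feasible assignment to {A, B, C} ships for at least 238.
Total demand is 36 and no other set of sites has combined capacity ≥ 36, so {A, B, C} is the only feasible choice of open sites. Minimum: 819.

819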